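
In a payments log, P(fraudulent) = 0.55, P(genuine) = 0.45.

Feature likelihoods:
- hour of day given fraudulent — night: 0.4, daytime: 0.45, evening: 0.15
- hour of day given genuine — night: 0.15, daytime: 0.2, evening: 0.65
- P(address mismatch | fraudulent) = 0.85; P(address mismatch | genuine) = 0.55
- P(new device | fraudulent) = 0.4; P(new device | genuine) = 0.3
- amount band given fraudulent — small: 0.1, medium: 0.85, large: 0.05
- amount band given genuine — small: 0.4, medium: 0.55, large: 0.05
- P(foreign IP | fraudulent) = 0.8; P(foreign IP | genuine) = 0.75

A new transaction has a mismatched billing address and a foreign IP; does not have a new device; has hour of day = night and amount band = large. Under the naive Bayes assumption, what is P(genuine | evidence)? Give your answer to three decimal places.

0.178

fraudulent: 0.55 × 0.4 × 0.85 × (1−0.4) × 0.05 × 0.8 = 0.004488
genuine: 0.45 × 0.15 × 0.55 × (1−0.3) × 0.05 × 0.75 = 0.00097453125
P(genuine | x) = 0.00097453125 / 0.00546253125 ≈ 0.178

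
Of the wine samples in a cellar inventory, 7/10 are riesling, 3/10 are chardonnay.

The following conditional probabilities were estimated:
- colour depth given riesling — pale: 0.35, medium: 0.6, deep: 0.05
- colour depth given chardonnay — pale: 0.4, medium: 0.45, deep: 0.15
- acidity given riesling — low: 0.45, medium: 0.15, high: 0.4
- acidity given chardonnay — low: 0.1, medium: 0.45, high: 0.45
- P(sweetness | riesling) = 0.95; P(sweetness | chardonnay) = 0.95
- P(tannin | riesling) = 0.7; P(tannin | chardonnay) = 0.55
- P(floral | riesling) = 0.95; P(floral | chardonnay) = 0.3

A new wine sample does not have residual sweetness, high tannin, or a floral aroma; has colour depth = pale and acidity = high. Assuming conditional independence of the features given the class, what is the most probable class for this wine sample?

chardonnay

riesling: 0.7 × 0.35 × 0.4 × (1−0.95) × (1−0.7) × (1−0.95) = 0.0000735
chardonnay: 0.3 × 0.4 × 0.45 × (1−0.95) × (1−0.55) × (1−0.3) = 0.0008505
Highest score → chardonnay.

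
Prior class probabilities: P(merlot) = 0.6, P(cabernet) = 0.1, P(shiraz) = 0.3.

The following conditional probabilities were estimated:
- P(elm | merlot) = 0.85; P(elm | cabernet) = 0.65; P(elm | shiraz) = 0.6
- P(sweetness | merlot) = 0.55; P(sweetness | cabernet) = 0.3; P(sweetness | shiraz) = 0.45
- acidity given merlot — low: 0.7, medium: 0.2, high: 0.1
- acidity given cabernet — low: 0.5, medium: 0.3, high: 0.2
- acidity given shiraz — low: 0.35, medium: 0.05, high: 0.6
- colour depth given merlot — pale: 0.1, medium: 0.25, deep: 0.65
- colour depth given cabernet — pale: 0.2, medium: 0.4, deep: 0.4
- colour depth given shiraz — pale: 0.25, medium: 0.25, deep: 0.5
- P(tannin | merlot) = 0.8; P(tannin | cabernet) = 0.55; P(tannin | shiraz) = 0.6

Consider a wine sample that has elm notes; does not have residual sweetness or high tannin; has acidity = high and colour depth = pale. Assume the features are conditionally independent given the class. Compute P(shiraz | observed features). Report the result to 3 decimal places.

merlot: 0.6 × 0.85 × (1−0.55) × 0.1 × 0.1 × (1−0.8) = 0.000459
cabernet: 0.1 × 0.65 × (1−0.3) × 0.2 × 0.2 × (1−0.55) = 0.000819
shiraz: 0.3 × 0.6 × (1−0.45) × 0.6 × 0.25 × (1−0.6) = 0.00594
P(shiraz | x) = 0.00594 / 0.007218 ≈ 0.823

0.823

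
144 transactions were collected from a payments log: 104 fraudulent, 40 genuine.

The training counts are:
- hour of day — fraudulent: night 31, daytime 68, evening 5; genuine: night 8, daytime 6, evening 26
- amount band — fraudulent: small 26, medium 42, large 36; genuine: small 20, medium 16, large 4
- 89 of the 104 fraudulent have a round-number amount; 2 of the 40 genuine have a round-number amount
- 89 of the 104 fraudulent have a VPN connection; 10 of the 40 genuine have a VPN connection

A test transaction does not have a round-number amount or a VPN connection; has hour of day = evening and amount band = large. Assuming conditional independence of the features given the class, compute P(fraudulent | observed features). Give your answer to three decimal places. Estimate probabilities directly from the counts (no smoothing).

fraudulent: (104/144) × (5/104) × (36/104) × (15/104) × (15/104) ≈ 0.00025003
genuine: (40/144) × (26/40) × (4/40) × (38/40) × (30/40) ≈ 0.0128646
P(fraudulent | x) = 0.00025003 / 0.01311463 ≈ 0.019

0.019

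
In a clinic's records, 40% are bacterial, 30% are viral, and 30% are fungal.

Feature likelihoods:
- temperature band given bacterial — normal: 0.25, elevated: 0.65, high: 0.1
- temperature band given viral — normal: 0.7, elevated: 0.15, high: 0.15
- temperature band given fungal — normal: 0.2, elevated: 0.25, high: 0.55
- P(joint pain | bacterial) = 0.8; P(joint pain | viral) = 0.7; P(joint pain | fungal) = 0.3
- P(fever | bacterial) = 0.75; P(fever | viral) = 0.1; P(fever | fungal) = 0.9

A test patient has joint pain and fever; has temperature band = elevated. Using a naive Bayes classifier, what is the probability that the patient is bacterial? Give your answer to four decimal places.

bacterial: 0.4 × 0.65 × 0.8 × 0.75 = 0.156
viral: 0.3 × 0.15 × 0.7 × 0.1 = 0.00315
fungal: 0.3 × 0.25 × 0.3 × 0.9 = 0.02025
P(bacterial | x) = 0.156 / 0.1794 ≈ 0.8696

0.8696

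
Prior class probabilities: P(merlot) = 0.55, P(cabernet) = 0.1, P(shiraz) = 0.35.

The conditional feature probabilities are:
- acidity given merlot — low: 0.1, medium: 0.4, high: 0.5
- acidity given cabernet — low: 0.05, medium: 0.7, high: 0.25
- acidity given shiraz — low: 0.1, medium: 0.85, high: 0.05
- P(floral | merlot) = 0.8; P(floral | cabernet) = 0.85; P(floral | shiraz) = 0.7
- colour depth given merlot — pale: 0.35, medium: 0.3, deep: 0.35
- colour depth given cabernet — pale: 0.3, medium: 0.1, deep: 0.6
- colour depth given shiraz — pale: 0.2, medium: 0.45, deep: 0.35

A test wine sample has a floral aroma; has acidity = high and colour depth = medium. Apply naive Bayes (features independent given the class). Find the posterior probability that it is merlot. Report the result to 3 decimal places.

merlot: 0.55 × 0.5 × 0.8 × 0.3 = 0.066
cabernet: 0.1 × 0.25 × 0.85 × 0.1 = 0.002125
shiraz: 0.35 × 0.05 × 0.7 × 0.45 = 0.0055125
P(merlot | x) = 0.066 / 0.0736375 ≈ 0.896

0.896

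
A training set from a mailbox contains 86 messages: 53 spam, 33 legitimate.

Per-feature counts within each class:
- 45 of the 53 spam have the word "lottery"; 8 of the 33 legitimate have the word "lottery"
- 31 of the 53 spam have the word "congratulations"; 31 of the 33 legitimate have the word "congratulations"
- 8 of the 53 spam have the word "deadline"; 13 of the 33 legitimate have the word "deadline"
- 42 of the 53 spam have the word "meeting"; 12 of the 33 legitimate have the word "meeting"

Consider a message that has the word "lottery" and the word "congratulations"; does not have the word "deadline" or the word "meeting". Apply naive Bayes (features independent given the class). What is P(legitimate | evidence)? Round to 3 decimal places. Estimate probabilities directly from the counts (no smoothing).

0.385

spam: (53/86) × (45/53) × (31/53) × (45/53) × (11/53) ≈ 0.0539328
legitimate: (33/86) × (8/33) × (31/33) × (20/33) × (21/33) ≈ 0.0337024
P(legitimate | x) = 0.0337024 / 0.0876352 ≈ 0.385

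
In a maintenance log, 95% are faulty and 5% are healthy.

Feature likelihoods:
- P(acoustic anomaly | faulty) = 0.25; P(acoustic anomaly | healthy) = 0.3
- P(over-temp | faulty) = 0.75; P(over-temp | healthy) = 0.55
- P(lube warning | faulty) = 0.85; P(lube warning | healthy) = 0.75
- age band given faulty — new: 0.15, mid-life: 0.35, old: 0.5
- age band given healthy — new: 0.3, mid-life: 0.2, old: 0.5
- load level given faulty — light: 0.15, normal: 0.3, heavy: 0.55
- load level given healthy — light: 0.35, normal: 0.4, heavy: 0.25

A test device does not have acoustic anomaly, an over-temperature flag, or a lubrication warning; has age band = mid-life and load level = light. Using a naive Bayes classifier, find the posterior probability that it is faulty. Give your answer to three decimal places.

faulty: 0.95 × (1−0.25) × (1−0.75) × (1−0.85) × 0.35 × 0.15 = 0.001402734375
healthy: 0.05 × (1−0.3) × (1−0.55) × (1−0.75) × 0.2 × 0.35 = 0.000275625
P(faulty | x) = 0.001402734375 / 0.001678359375 ≈ 0.836

0.836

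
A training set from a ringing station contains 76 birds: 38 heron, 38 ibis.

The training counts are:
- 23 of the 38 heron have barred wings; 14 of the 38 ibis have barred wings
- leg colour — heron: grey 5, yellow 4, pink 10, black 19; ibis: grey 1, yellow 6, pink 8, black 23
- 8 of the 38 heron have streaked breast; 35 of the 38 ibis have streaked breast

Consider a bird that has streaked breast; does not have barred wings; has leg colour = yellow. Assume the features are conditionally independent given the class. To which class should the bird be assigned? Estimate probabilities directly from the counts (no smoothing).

heron: (38/76) × (15/38) × (4/38) × (8/38) ≈ 0.00437382
ibis: (38/76) × (24/38) × (6/38) × (35/38) ≈ 0.0459251
Highest score → ibis.

ibis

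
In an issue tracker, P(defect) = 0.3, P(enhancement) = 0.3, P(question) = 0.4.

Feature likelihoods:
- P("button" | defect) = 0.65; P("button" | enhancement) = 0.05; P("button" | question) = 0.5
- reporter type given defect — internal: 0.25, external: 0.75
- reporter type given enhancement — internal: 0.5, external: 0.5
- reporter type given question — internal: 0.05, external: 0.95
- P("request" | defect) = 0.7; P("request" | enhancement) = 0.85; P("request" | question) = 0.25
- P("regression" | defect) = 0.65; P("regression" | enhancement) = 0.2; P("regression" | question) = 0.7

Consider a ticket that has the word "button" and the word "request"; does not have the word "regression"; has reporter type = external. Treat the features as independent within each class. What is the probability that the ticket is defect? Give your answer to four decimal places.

0.6493

defect: 0.3 × 0.65 × 0.75 × 0.7 × (1−0.65) = 0.03583125
enhancement: 0.3 × 0.05 × 0.5 × 0.85 × (1−0.2) = 0.0051
question: 0.4 × 0.5 × 0.95 × 0.25 × (1−0.7) = 0.01425
P(defect | x) = 0.03583125 / 0.05518125 ≈ 0.6493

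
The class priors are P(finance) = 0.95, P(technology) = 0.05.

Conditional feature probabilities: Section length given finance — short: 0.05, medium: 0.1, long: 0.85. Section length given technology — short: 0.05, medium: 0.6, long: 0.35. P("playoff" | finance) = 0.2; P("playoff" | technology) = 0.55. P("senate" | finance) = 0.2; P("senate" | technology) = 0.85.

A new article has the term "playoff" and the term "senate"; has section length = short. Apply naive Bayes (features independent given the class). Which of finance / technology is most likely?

finance

finance: 0.95 × 0.05 × 0.2 × 0.2 = 0.0019
technology: 0.05 × 0.05 × 0.55 × 0.85 = 0.00116875
Highest score → finance.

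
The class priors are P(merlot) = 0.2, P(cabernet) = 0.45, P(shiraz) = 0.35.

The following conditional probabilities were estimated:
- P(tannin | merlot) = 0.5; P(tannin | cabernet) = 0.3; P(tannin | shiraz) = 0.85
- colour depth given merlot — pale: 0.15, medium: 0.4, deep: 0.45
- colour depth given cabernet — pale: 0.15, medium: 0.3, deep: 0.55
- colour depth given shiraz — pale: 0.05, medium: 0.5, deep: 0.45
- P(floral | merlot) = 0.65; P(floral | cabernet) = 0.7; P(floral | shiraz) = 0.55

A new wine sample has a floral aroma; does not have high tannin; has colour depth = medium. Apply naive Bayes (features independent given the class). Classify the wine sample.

cabernet

merlot: 0.2 × (1−0.5) × 0.4 × 0.65 = 0.026
cabernet: 0.45 × (1−0.3) × 0.3 × 0.7 = 0.06615
shiraz: 0.35 × (1−0.85) × 0.5 × 0.55 = 0.0144375
Highest score → cabernet.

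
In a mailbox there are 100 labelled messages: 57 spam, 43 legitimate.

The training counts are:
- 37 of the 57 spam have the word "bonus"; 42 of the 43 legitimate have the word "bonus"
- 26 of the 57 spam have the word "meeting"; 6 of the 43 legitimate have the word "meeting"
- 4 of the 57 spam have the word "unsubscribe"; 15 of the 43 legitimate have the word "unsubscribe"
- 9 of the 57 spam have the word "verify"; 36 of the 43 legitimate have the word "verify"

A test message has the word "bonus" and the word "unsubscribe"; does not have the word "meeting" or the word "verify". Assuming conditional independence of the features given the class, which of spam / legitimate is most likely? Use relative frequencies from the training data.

spam: (57/100) × (37/57) × (31/57) × (4/57) × (48/57) ≈ 0.0118916
legitimate: (43/100) × (42/43) × (37/43) × (15/43) × (7/43) ≈ 0.0205227
Highest score → legitimate.

legitimate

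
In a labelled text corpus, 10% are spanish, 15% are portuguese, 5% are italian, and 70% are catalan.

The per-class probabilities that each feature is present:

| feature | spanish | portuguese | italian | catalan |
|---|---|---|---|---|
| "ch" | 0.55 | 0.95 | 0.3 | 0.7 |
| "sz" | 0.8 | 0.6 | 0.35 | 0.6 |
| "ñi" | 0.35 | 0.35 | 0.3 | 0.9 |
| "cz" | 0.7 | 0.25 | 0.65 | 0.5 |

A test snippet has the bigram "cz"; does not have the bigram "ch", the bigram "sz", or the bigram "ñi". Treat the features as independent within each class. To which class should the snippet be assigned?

italian

spanish: 0.1 × (1−0.55) × (1−0.8) × (1−0.35) × 0.7 = 0.004095
portuguese: 0.15 × (1−0.95) × (1−0.6) × (1−0.35) × 0.25 = 0.0004875
italian: 0.05 × (1−0.3) × (1−0.35) × (1−0.3) × 0.65 = 0.01035125
catalan: 0.7 × (1−0.7) × (1−0.6) × (1−0.9) × 0.5 = 0.0042
Highest score → italian.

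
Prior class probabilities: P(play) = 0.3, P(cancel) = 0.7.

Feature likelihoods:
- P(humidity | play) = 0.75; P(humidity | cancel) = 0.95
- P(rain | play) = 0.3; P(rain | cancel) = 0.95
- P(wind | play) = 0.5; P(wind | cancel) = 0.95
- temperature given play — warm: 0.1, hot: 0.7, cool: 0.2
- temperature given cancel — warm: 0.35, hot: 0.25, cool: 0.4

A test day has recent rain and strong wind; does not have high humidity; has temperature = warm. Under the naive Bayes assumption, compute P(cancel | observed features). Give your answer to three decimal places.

0.908

play: 0.3 × (1−0.75) × 0.3 × 0.5 × 0.1 = 0.001125
cancel: 0.7 × (1−0.95) × 0.95 × 0.95 × 0.35 = 0.011055625
P(cancel | x) = 0.011055625 / 0.012180625 ≈ 0.908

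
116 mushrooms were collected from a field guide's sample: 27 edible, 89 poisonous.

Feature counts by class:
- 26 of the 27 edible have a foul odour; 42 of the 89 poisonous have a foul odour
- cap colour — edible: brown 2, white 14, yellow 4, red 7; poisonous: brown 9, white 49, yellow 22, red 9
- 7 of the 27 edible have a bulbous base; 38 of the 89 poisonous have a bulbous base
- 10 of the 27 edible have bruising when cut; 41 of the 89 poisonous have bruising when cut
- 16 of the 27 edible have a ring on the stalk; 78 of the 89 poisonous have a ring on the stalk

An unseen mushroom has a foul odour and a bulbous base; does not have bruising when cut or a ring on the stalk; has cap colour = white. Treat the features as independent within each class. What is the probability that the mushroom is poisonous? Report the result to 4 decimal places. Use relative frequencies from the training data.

0.4233

edible: (27/116) × (26/27) × (14/27) × (7/27) × (17/27) × (11/27) ≈ 0.00772908
poisonous: (89/116) × (42/89) × (49/89) × (38/89) × (48/89) × (11/89) ≈ 0.00567342
P(poisonous | x) = 0.00567342 / 0.0134025 ≈ 0.4233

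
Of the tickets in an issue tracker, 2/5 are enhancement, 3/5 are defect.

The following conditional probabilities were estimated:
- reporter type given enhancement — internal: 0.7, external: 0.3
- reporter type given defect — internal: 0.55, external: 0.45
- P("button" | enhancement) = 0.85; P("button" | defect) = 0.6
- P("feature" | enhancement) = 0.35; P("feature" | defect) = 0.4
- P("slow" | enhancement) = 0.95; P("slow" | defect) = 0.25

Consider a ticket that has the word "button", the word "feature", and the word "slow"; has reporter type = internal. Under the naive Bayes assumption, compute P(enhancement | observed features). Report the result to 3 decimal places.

0.800

enhancement: 0.4 × 0.7 × 0.85 × 0.35 × 0.95 = 0.079135
defect: 0.6 × 0.55 × 0.6 × 0.4 × 0.25 = 0.0198
P(enhancement | x) = 0.079135 / 0.098935 ≈ 0.800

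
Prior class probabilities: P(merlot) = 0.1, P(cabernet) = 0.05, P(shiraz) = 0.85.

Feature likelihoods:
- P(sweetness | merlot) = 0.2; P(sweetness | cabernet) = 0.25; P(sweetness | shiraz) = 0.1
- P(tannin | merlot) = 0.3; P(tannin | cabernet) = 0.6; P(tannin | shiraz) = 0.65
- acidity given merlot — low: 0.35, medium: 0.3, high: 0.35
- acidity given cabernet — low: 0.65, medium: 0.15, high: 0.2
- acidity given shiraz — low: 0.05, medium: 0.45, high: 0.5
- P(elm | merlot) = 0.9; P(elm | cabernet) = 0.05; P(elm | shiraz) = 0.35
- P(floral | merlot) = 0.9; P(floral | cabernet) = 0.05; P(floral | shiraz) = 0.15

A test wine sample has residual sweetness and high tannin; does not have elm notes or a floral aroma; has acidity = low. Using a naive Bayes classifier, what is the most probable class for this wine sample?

cabernet

merlot: 0.1 × 0.2 × 0.3 × 0.35 × (1−0.9) × (1−0.9) = 0.000021
cabernet: 0.05 × 0.25 × 0.6 × 0.65 × (1−0.05) × (1−0.05) = 0.0043996875
shiraz: 0.85 × 0.1 × 0.65 × 0.05 × (1−0.35) × (1−0.15) = 0.00152628125
Highest score → cabernet.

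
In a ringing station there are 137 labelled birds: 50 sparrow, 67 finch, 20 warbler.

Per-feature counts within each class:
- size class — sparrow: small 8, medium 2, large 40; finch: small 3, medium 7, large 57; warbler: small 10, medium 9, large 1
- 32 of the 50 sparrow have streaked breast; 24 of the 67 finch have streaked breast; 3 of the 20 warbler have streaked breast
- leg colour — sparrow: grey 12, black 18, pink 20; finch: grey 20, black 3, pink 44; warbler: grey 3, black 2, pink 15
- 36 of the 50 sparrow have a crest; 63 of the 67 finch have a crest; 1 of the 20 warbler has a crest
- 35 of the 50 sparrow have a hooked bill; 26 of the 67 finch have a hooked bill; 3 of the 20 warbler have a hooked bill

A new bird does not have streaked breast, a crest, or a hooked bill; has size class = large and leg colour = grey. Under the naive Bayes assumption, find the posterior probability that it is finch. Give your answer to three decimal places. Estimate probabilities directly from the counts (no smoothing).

0.504

sparrow: (50/137) × (40/50) × (18/50) × (12/50) × (14/50) × (15/50) ≈ 0.00211901
finch: (67/137) × (57/67) × (43/67) × (20/67) × (4/67) × (41/67) ≈ 0.00291204
warbler: (20/137) × (1/20) × (17/20) × (3/20) × (19/20) × (17/20) ≈ 0.000751505
P(finch | x) = 0.00291204 / 0.005782555 ≈ 0.504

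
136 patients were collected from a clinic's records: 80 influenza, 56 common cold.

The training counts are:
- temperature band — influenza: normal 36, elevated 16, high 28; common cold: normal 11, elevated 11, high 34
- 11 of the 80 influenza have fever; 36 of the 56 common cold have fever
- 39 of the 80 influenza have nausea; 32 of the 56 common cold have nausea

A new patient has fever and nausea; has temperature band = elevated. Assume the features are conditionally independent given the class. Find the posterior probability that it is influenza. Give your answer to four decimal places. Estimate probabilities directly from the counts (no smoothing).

0.2097

influenza: (80/136) × (16/80) × (11/80) × (39/80) ≈ 0.00788603
common cold: (56/136) × (11/56) × (36/56) × (32/56) ≈ 0.0297119
P(influenza | x) = 0.00788603 / 0.03759793 ≈ 0.2097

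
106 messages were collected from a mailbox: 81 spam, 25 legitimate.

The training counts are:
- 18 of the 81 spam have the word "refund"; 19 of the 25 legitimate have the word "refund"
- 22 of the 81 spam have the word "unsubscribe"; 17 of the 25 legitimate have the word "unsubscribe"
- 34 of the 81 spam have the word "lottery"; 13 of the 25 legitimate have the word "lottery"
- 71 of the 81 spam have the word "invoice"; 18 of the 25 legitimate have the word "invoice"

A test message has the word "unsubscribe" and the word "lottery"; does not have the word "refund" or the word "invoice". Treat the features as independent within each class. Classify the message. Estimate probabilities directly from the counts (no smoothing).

spam

spam: (81/106) × (63/81) × (22/81) × (34/81) × (10/81) ≈ 0.00836529
legitimate: (25/106) × (6/25) × (17/25) × (13/25) × (7/25) ≈ 0.00560423
Highest score → spam.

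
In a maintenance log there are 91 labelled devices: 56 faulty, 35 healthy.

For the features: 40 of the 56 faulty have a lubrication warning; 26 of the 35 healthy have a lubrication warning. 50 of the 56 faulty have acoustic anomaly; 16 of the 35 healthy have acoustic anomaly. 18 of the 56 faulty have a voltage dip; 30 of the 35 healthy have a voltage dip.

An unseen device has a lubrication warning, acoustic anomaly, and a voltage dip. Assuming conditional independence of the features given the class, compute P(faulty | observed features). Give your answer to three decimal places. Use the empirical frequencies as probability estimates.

0.530

faulty: (56/91) × (40/56) × (50/56) × (18/56) ≈ 0.126149
healthy: (35/91) × (26/35) × (16/35) × (30/35) ≈ 0.111953
P(faulty | x) = 0.126149 / 0.238102 ≈ 0.530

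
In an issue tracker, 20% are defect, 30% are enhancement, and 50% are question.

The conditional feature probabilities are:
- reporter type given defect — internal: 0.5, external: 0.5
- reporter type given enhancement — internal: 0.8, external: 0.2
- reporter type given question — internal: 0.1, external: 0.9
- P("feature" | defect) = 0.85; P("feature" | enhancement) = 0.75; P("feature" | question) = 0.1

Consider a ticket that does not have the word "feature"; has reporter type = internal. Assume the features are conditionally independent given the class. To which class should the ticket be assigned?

defect: 0.2 × 0.5 × (1−0.85) = 0.015
enhancement: 0.3 × 0.8 × (1−0.75) = 0.06
question: 0.5 × 0.1 × (1−0.1) = 0.045
Highest score → enhancement.

enhancement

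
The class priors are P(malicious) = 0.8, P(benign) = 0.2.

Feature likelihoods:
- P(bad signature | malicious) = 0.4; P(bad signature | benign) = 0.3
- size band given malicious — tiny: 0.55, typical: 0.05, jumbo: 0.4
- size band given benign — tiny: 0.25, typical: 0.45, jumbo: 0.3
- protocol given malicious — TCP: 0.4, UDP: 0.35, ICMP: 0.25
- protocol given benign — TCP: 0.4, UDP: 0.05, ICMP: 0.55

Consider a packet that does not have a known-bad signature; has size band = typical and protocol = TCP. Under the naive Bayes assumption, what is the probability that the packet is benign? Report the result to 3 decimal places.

0.724

malicious: 0.8 × (1−0.4) × 0.05 × 0.4 = 0.0096
benign: 0.2 × (1−0.3) × 0.45 × 0.4 = 0.0252
P(benign | x) = 0.0252 / 0.0348 ≈ 0.724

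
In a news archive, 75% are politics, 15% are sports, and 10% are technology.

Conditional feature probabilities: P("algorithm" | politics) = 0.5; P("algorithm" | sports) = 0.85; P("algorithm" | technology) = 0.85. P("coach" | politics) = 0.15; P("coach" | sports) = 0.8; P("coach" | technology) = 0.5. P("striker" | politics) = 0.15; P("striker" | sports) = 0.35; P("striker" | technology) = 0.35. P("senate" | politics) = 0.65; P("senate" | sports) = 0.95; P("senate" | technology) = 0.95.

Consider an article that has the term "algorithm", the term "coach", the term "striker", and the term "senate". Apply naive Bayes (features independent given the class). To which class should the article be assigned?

politics: 0.75 × 0.5 × 0.15 × 0.15 × 0.65 = 0.005484375
sports: 0.15 × 0.85 × 0.8 × 0.35 × 0.95 = 0.033915
technology: 0.1 × 0.85 × 0.5 × 0.35 × 0.95 = 0.01413125
Highest score → sports.

sports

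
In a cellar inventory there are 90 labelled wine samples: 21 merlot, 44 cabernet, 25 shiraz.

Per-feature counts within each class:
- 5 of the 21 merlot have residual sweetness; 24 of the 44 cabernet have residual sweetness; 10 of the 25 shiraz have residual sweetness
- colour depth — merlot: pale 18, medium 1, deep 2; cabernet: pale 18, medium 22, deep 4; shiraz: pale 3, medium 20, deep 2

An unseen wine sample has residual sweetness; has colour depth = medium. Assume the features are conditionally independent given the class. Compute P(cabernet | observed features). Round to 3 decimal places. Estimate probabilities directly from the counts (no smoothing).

merlot: (21/90) × (5/21) × (1/21) ≈ 0.0026455
cabernet: (44/90) × (24/44) × (22/44) ≈ 0.133333
shiraz: (25/90) × (10/25) × (20/25) ≈ 0.0888889
P(cabernet | x) = 0.133333 / 0.2248674 ≈ 0.593

0.593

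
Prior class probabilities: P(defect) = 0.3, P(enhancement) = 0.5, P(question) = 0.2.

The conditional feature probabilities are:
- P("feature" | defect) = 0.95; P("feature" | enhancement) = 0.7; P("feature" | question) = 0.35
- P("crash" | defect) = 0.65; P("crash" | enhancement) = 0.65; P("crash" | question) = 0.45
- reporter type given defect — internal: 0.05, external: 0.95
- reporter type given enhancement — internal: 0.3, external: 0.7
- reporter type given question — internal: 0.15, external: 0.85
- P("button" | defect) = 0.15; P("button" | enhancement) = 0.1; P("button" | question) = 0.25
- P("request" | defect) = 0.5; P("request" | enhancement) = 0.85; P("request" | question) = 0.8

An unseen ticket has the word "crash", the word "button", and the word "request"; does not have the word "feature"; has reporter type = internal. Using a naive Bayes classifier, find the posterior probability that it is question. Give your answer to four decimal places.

0.4103

defect: 0.3 × (1−0.95) × 0.65 × 0.05 × 0.15 × 0.5 = 0.0000365625
enhancement: 0.5 × (1−0.7) × 0.65 × 0.3 × 0.1 × 0.85 = 0.00248625
question: 0.2 × (1−0.35) × 0.45 × 0.15 × 0.25 × 0.8 = 0.001755
P(question | x) = 0.001755 / 0.0042778125 ≈ 0.4103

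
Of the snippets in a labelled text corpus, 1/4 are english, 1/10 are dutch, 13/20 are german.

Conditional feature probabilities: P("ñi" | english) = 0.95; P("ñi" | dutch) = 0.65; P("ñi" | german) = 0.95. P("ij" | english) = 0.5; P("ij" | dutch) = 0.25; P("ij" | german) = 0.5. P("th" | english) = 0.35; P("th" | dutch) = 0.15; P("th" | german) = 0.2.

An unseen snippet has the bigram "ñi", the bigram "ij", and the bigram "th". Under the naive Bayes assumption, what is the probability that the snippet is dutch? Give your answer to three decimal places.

english: 0.25 × 0.95 × 0.5 × 0.35 = 0.0415625
dutch: 0.1 × 0.65 × 0.25 × 0.15 = 0.0024375
german: 0.65 × 0.95 × 0.5 × 0.2 = 0.06175
P(dutch | x) = 0.0024375 / 0.10575 ≈ 0.023

0.023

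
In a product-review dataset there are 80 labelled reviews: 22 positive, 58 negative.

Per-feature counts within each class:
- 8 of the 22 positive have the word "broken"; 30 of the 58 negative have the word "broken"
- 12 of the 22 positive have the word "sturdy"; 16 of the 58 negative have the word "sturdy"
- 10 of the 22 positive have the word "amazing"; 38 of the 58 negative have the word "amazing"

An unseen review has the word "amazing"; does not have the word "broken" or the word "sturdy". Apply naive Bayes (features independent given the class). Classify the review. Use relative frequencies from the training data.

positive: (22/80) × (14/22) × (10/22) × (10/22) ≈ 0.036157
negative: (58/80) × (28/58) × (42/58) × (38/58) ≈ 0.166052
Highest score → negative.

negative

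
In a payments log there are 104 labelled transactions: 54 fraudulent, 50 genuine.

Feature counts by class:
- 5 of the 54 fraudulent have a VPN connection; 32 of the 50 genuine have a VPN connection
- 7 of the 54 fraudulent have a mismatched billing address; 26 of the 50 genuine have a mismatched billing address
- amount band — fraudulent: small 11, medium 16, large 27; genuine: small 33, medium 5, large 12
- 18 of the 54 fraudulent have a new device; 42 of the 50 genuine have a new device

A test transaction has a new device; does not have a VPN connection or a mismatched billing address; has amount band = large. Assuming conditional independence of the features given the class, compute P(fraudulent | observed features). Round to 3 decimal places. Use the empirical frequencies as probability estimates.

0.803

fraudulent: (54/104) × (49/54) × (47/54) × (27/54) × (18/54) ≈ 0.0683464
genuine: (50/104) × (18/50) × (24/50) × (12/50) × (42/50) ≈ 0.0167483
P(fraudulent | x) = 0.0683464 / 0.0850947 ≈ 0.803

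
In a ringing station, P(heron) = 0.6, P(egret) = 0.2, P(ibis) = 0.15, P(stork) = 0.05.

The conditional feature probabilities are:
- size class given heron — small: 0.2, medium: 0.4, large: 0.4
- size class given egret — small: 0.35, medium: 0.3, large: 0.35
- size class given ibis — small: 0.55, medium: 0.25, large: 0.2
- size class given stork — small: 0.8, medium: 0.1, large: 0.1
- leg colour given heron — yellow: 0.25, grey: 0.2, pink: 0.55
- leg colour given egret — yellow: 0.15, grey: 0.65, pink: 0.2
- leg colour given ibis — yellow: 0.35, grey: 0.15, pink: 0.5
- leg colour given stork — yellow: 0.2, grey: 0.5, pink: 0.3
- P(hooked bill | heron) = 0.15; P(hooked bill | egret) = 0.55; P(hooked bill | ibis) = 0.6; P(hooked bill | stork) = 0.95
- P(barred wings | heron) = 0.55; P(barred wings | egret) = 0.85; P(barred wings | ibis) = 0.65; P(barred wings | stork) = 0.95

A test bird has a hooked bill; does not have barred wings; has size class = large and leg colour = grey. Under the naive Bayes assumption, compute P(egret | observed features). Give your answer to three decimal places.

0.466

heron: 0.6 × 0.4 × 0.2 × 0.15 × (1−0.55) = 0.00324
egret: 0.2 × 0.35 × 0.65 × 0.55 × (1−0.85) = 0.00375375
ibis: 0.15 × 0.2 × 0.15 × 0.6 × (1−0.65) = 0.000945
stork: 0.05 × 0.1 × 0.5 × 0.95 × (1−0.95) = 0.00011875
P(egret | x) = 0.00375375 / 0.0080575 ≈ 0.466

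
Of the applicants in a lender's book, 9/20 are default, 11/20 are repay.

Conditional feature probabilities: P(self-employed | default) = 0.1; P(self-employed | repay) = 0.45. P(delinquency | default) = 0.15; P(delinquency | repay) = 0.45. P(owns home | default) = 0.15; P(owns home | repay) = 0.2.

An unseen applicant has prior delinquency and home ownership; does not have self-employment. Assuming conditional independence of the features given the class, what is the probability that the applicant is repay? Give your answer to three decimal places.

default: 0.45 × (1−0.1) × 0.15 × 0.15 = 0.0091125
repay: 0.55 × (1−0.45) × 0.45 × 0.2 = 0.027225
P(repay | x) = 0.027225 / 0.0363375 ≈ 0.749

0.749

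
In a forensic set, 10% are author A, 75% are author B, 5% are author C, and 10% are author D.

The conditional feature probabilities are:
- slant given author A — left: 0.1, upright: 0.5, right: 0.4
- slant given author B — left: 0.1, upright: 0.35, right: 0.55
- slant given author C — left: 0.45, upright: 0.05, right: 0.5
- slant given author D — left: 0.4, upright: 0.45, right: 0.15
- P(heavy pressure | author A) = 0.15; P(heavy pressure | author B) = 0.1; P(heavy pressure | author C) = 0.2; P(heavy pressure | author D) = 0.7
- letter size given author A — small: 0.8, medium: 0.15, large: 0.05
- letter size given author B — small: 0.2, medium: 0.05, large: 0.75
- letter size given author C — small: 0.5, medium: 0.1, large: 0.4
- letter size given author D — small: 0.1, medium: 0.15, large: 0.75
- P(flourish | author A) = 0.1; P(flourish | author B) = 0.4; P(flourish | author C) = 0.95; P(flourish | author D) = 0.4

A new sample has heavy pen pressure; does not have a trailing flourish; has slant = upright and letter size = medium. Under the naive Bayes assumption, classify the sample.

author D

author A: 0.1 × 0.5 × 0.15 × 0.15 × (1−0.1) = 0.0010125
author B: 0.75 × 0.35 × 0.1 × 0.05 × (1−0.4) = 0.0007875
author C: 0.05 × 0.05 × 0.2 × 0.1 × (1−0.95) = 0.0000025
author D: 0.1 × 0.45 × 0.7 × 0.15 × (1−0.4) = 0.002835
Highest score → author D.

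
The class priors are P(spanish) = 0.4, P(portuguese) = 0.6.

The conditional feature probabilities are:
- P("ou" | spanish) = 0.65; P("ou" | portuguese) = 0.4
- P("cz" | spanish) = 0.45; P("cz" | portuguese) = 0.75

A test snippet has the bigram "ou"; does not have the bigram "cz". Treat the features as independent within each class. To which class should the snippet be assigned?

spanish: 0.4 × 0.65 × (1−0.45) = 0.143
portuguese: 0.6 × 0.4 × (1−0.75) = 0.06
Highest score → spanish.

spanish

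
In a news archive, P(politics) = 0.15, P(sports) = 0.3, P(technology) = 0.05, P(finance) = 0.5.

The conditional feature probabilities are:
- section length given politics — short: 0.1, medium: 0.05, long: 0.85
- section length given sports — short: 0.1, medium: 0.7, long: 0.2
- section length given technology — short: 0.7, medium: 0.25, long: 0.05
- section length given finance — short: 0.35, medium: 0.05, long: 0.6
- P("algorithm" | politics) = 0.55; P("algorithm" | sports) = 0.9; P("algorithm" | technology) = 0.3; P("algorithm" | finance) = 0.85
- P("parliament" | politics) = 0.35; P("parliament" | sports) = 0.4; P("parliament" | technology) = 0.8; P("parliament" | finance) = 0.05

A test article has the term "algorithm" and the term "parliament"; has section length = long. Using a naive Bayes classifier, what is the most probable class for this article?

politics

politics: 0.15 × 0.85 × 0.55 × 0.35 = 0.02454375
sports: 0.3 × 0.2 × 0.9 × 0.4 = 0.0216
technology: 0.05 × 0.05 × 0.3 × 0.8 = 0.0006
finance: 0.5 × 0.6 × 0.85 × 0.05 = 0.01275
Highest score → politics.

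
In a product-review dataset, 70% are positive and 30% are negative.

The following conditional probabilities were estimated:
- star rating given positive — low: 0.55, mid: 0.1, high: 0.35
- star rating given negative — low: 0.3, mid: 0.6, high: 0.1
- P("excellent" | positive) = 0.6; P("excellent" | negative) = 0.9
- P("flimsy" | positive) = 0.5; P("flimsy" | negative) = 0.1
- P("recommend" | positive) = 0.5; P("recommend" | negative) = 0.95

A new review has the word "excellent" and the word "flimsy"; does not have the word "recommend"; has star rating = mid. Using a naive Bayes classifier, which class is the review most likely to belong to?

positive: 0.7 × 0.1 × 0.6 × 0.5 × (1−0.5) = 0.0105
negative: 0.3 × 0.6 × 0.9 × 0.1 × (1−0.95) = 0.00081
Highest score → positive.

positive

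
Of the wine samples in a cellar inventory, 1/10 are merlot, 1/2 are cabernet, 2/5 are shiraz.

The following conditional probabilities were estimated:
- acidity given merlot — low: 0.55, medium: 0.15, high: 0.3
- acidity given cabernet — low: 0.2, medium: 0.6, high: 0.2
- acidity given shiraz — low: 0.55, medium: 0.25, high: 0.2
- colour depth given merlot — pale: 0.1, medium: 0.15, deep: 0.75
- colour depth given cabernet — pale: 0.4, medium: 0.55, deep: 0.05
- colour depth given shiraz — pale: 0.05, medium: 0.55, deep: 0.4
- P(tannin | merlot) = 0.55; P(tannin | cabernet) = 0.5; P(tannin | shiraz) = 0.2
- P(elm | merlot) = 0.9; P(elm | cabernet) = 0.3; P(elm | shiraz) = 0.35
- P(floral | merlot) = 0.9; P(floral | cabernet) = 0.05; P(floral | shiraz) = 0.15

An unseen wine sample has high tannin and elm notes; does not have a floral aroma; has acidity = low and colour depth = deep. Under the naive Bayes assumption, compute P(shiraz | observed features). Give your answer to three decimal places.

0.655

merlot: 0.1 × 0.55 × 0.75 × 0.55 × 0.9 × (1−0.9) = 0.002041875
cabernet: 0.5 × 0.2 × 0.05 × 0.5 × 0.3 × (1−0.05) = 0.0007125
shiraz: 0.4 × 0.55 × 0.4 × 0.2 × 0.35 × (1−0.15) = 0.005236
P(shiraz | x) = 0.005236 / 0.007990375 ≈ 0.655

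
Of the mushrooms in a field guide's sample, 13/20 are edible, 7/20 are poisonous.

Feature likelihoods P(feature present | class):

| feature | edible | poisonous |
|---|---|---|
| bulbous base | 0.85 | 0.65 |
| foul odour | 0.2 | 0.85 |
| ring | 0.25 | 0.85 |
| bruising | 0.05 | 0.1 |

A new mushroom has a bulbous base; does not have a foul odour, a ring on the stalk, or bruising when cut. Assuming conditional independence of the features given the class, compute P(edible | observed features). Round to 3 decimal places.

0.986

edible: 0.65 × 0.85 × (1−0.2) × (1−0.25) × (1−0.05) = 0.314925
poisonous: 0.35 × 0.65 × (1−0.85) × (1−0.85) × (1−0.1) = 0.004606875
P(edible | x) = 0.314925 / 0.319531875 ≈ 0.986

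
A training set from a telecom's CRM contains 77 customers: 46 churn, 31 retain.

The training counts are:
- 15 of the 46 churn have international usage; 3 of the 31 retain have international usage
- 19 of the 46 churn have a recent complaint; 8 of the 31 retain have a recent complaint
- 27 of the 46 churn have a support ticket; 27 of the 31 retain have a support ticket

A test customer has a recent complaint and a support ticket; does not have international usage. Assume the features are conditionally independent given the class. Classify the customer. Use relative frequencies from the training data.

churn

churn: (46/77) × (31/46) × (19/46) × (27/46) ≈ 0.0976051
retain: (31/77) × (28/31) × (8/31) × (27/31) ≈ 0.081733
Highest score → churn.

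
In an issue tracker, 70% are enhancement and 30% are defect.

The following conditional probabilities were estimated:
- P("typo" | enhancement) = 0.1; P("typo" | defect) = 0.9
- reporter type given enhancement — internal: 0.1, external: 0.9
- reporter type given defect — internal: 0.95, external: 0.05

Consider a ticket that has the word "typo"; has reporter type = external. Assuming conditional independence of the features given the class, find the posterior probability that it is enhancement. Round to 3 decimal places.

0.824

enhancement: 0.7 × 0.1 × 0.9 = 0.063
defect: 0.3 × 0.9 × 0.05 = 0.0135
P(enhancement | x) = 0.063 / 0.0765 ≈ 0.824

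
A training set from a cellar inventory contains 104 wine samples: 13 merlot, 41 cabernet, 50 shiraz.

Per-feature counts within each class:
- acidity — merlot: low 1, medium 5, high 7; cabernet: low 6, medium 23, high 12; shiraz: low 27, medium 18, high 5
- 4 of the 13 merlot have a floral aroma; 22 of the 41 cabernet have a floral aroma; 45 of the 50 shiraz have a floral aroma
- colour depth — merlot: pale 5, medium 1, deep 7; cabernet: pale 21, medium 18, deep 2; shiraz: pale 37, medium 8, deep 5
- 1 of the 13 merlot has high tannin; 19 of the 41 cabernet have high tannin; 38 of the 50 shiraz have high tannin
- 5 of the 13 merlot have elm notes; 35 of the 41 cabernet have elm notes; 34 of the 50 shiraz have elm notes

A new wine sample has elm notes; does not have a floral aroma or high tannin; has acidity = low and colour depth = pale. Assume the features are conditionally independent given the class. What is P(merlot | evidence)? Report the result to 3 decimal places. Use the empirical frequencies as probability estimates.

merlot: (13/104) × (1/13) × (9/13) × (5/13) × (12/13) × (5/13) ≈ 0.000908986
cabernet: (41/104) × (6/41) × (19/41) × (21/41) × (22/41) × (35/41) ≈ 0.00627258
shiraz: (50/104) × (27/50) × (5/50) × (37/50) × (12/50) × (34/50) ≈ 0.00313532
P(merlot | x) = 0.000908986 / 0.010316886 ≈ 0.088

0.088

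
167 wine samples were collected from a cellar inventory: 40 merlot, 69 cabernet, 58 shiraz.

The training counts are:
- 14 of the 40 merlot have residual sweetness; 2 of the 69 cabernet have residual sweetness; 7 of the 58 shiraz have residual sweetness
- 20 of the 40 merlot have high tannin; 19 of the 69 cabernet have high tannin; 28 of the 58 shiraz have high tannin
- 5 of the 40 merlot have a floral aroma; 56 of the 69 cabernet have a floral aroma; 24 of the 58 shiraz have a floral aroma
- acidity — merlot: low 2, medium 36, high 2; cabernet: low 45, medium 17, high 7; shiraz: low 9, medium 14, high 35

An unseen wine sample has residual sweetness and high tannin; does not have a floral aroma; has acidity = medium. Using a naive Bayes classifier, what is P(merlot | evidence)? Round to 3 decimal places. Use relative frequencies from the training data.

merlot: (40/167) × (14/40) × (20/40) × (35/40) × (36/40) ≈ 0.033009
cabernet: (69/167) × (2/69) × (19/69) × (13/69) × (17/69) ≈ 0.000153078
shiraz: (58/167) × (7/58) × (28/58) × (34/58) × (14/58) ≈ 0.00286327
P(merlot | x) = 0.033009 / 0.036025348 ≈ 0.916

0.916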